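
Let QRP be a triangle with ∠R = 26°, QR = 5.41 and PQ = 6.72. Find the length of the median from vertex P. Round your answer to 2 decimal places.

8.80

Law of sines: sin P = QR·sin R/PQ ≈ 0.35291.
Since PQ ≥ QR, only the acute value applies: ∠P ≈ 20.67°.
Then ∠Q = 180° − ∠R − ∠P ≈ 133.33°.
Law of sines gives RP = PQ·sin Q/sin R ≈ 11.15.
Median from P: ½√(2·RP² + 2·PQ² − QR²) ≈ 8.7991.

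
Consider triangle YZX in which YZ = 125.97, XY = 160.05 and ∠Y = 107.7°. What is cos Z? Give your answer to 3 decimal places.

By the law of cosines, ZX² = XY² + YZ² − 2·XY·YZ·cos Y = 53744, so ZX ≈ 231.83.
Law of cosines again: cos Z = (YZ² + ZX² − XY²)/(2·YZ·ZX) ≈ 0.75328, so ∠Z ≈ 41.12°.

0.753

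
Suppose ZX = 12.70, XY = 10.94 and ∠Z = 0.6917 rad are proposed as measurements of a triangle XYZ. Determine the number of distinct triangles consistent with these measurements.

ZX·sin Z = 12.70·sin(0.6917 rad) ≈ 8.101.
Since ZX sin Z < XY < ZX (8.101 < 10.94 < 12.70), two triangles exist.

2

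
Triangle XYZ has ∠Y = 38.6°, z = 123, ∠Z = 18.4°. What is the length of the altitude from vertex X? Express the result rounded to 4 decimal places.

76.7372

The third angle is ∠X = 180° − ∠Y − ∠Z = 123.00°.
Law of sines: x = z·sin X/sin Z ≈ 326.81.
Law of sines: y = z·sin Y/sin Z ≈ 243.11.
Area = ½·z·x·sin Y ≈ 12539.
The altitude from X has length 2·area/x ≈ 76.737.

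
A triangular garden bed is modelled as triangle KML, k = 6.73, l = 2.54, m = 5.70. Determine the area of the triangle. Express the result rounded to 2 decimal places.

7.06

Semiperimeter s = (6.73 + 5.7 + 2.54)/2 = 7.485.
Heron's formula: area = √(7.485·0.755·1.785·4.945) ≈ 7.0627.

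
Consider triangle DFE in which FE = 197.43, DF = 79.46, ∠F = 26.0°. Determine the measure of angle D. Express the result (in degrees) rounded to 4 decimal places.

By the law of cosines, ED² = DF² + FE² − 2·DF·FE·cos F = 17092, so ED ≈ 130.74.
Law of cosines again: cos D = (ED² + DF² − FE²)/(2·ED·DF) ≈ -0.74951, so ∠D ≈ 138.55°.

138.5478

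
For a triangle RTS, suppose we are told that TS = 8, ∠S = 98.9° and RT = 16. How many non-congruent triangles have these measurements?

1

TS·sin S = 8·sin(98.9°) ≈ 7.904.
Since ∠S is not acute, a triangle exists only if RT > TS; here RT > TS, so there is exactly one triangle.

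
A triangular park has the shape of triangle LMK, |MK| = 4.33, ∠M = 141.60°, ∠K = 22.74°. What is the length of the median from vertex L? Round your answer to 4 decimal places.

The third angle is ∠L = 180° − ∠M − ∠K = 15.66°.
Law of sines: |KL| = |MK|·sin M/sin L ≈ 9.964.
Law of sines: |LM| = |MK|·sin K/sin L ≈ 6.2008.
Median from L: ½√(2·|KL|² + 2·|LM|² − |MK|²) ≈ 8.0111.

8.0111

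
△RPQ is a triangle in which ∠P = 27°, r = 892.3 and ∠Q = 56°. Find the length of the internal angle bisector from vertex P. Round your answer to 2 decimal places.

The third angle is ∠R = 180° − ∠P − ∠Q = 97.00°.
Law of sines: p = r·sin P/sin R ≈ 408.14.
Law of sines: q = r·sin Q/sin R ≈ 745.31.
The bisector from P has length 2·q·r·cos(∠P/2)/(q+r) ≈ 789.76.

789.76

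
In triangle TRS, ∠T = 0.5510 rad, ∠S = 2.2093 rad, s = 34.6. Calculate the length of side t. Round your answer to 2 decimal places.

22.56

The third angle is ∠R = π − ∠S − ∠T = 0.3813 rad.
Law of sines: t = s·sin T/sin S ≈ 22.559.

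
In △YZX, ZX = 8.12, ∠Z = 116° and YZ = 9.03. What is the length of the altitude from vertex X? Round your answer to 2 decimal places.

h_X ≈ 7.30

By the law of cosines, XY² = YZ² + ZX² − 2·YZ·ZX·cos Z = 211.76, so XY ≈ 14.552.
Area = ½·YZ·ZX·sin Z ≈ 32.951.
The altitude from X has length 2·area/YZ ≈ 7.2982.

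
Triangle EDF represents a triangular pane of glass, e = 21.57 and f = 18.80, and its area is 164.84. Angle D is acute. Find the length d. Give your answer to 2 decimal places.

From area = ½·f·e·sin D, we get sin D = 2·area/(f·e) ≈ 0.81299.
Taking the acute solution, ∠D ≈ 54.39°.
Law of cosines then gives d ≈ 18.613.

18.61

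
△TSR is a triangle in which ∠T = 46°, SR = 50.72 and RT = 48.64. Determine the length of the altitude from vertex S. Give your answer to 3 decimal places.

Law of sines: sin S = RT·sin T/SR ≈ 0.68984.
Since SR ≥ RT, only the acute value applies: ∠S ≈ 43.62°.
Then ∠R = 180° − ∠T − ∠S ≈ 90.38°.
Law of sines gives TS = SR·sin R/sin T ≈ 70.508.
Area = ½·SR·RT·sin R ≈ 1233.5.
The altitude from S has length 2·area/RT ≈ 50.719.

h_S ≈ 50.719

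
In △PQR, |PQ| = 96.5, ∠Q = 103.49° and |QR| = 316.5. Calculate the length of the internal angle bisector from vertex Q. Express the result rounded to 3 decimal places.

By the law of cosines, |RP|² = |PQ|² + |QR|² − 2·|PQ|·|QR|·cos Q = 1.2373e+05, so |RP| ≈ 351.76.
The bisector from Q has length 2·|PQ|·|QR|·cos(∠Q/2)/(|PQ|+|QR|) ≈ 91.577.

t_Q ≈ 91.577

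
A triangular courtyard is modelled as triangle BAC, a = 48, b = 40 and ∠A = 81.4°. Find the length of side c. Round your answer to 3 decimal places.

Law of sines: sin B = b·sin A/a ≈ 0.82396.
Since a ≥ b, only the acute value applies: ∠B ≈ 55.48°.
Then ∠C = 180° − ∠A − ∠B ≈ 43.12°.
Law of sines gives c = a·sin C/sin A ≈ 33.18.

33.180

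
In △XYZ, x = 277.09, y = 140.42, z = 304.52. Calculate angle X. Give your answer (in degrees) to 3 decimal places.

By the law of cosines, cos X = (y² + z² − x²) / (2·y·z) ≈ 0.41710, so ∠X ≈ 65.35°.

65.348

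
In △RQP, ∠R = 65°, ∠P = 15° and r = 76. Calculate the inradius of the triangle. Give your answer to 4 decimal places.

The third angle is ∠Q = 180° − ∠P − ∠R = 100.00°.
Law of sines: q = r·sin Q/sin R ≈ 82.583.
Law of sines: p = r·sin P/sin R ≈ 21.704.
Area = ½·r·q·sin P ≈ 812.21.
Semiperimeter s = (76+82.583+21.704)/2 = 90.143.
Inradius = area/s = 812.21/90.143 ≈ 9.0102.

9.0102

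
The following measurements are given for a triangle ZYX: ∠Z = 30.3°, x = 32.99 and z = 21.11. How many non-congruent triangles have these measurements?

x·sin Z = 32.99·sin(30.3°) ≈ 16.64.
Since x sin Z < z < x (16.64 < 21.11 < 32.99), two triangles exist.

2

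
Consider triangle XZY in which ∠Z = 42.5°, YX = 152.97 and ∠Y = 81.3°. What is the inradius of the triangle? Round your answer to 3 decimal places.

50.361

The third angle is ∠X = 180° − ∠Z − ∠Y = 56.20°.
Law of sines: ZY = YX·sin X/sin Z ≈ 188.16.
Law of sines: XZ = YX·sin Y/sin Z ≈ 223.82.
Area = ½·YX·ZY·sin Y ≈ 14225.
Semiperimeter s = (188.16+152.97+223.82)/2 = 282.47.
Inradius = area/s = 14225/282.47 ≈ 50.361.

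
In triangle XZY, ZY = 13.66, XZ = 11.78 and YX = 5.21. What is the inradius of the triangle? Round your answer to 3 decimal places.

r ≈ 1.974

Semiperimeter s = (13.66 + 5.21 + 11.78)/2 = 15.325.
Heron's formula: area = √(15.325·1.665·10.115·3.545) ≈ 30.248.
Inradius = area/s = 30.248/15.325 ≈ 1.9738.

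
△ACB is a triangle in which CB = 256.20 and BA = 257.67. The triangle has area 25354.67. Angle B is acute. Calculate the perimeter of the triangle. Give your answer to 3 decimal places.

From area = ½·CB·BA·sin B, we get sin B = 2·area/(CB·BA) ≈ 0.76815.
Taking the acute solution, ∠B ≈ 50.19°.
Law of cosines then gives AC ≈ 217.94.
Perimeter = 256.2 + 257.67 + 217.94 = 731.81.

perimeter ≈ 731.808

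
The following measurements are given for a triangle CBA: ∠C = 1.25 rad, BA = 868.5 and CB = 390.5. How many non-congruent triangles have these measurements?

CB·sin C = 390.5·sin(1.25 rad) ≈ 370.6.
Since BA ≥ CB, exactly one triangle exists.

1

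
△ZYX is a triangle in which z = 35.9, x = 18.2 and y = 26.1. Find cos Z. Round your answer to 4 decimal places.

By the law of cosines, cos Z = (y² + x² − z²) / (2·y·x) ≈ -0.29089, so ∠Z ≈ 106.91°.

cos Z ≈ -0.2909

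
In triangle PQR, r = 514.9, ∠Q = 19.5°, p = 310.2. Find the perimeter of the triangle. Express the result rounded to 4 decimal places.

1070.5077

By the law of cosines, q² = r² + p² − 2·r·p·cos Q = 60225, so q ≈ 245.41.
Semiperimeter s = (310.2+245.41+514.9)/2 = 535.25.
Perimeter = 310.2 + 245.41 + 514.9 = 1070.5.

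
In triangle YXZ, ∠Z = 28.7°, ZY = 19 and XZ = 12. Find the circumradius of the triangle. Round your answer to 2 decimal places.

10.67

By the law of cosines, YX² = XZ² + ZY² − 2·XZ·ZY·cos Z = 105.02, so YX ≈ 10.248.
Area = ½·XZ·ZY·sin Z ≈ 54.745.
Circumradius = YX/(2 sin Z) ≈ 10.67.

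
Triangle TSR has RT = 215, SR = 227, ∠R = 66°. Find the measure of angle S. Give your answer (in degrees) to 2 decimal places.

∠S ≈ 54.61°

By the law of cosines, TS² = SR² + RT² − 2·SR·RT·cos R = 58052, so TS ≈ 240.94.
Law of cosines again: cos S = (TS² + SR² − RT²)/(2·TS·SR) ≈ 0.57919, so ∠S ≈ 54.61°.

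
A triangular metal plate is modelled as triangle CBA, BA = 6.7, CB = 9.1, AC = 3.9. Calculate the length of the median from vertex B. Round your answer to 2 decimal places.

7.75

Median from B: ½√(2·CB² + 2·BA² − AC²) ≈ 7.749.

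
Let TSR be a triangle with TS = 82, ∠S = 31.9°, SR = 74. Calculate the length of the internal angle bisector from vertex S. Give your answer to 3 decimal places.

t_S ≈ 74.800

By the law of cosines, RT² = TS² + SR² − 2·TS·SR·cos S = 1896.9, so RT ≈ 43.553.
The bisector from S has length 2·TS·SR·cos(∠S/2)/(TS+SR) ≈ 74.8.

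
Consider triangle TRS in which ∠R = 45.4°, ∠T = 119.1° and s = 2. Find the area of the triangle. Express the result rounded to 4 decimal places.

area ≈ 4.6561

The third angle is ∠S = 180° − ∠T − ∠R = 15.50°.
Law of sines: t = s·sin T/sin S ≈ 6.5393.
Law of sines: r = s·sin R/sin S ≈ 5.3288.
Area = ½·s·t·sin R ≈ 4.6561.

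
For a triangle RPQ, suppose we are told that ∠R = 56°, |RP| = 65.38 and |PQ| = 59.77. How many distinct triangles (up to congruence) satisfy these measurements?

|RP|·sin R = 65.38·sin(56°) ≈ 54.2.
Since |RP| sin R < |PQ| < |RP| (54.2 < 59.77 < 65.38), two triangles exist.

2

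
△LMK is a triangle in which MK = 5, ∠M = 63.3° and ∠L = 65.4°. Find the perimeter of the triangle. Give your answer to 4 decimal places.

The third angle is ∠K = 180° − ∠L − ∠M = 51.30°.
Law of sines: KL = MK·sin M/sin L ≈ 4.9128.
Law of sines: LM = MK·sin K/sin L ≈ 4.2917.
Semiperimeter s = (5+4.9128+4.2917)/2 = 7.1022.
Perimeter = 5 + 4.9128 + 4.2917 = 14.204.

perimeter ≈ 14.2044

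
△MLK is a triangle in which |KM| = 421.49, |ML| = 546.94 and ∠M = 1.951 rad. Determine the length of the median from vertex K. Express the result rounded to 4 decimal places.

581.3703

By the law of cosines, |LK|² = |KM|² + |ML|² − 2·|KM|·|ML|·cos M = 6.479e+05, so |LK| ≈ 804.92.
Median from K: ½√(2·|LK|² + 2·|KM|² − |ML|²) ≈ 581.37.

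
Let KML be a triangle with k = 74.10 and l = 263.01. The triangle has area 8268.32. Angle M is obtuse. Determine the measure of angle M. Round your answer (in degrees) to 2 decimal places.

From area = ½·l·k·sin M, we get sin M = 2·area/(l·k) ≈ 0.84851.
Taking the obtuse solution, ∠M ≈ 121.95°.

121.95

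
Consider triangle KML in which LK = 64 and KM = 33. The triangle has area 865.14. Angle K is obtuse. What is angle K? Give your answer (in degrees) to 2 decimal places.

∠K ≈ 124.99°

From area = ½·LK·KM·sin K, we get sin K = 2·area/(LK·KM) ≈ 0.81926.
Taking the obtuse solution, ∠K ≈ 124.99°.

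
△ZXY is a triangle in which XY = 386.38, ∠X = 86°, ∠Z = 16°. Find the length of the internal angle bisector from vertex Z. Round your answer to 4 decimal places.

t_Z ≈ 1371.1373

The third angle is ∠Y = 180° − ∠Z − ∠X = 78.00°.
Law of sines: YZ = XY·sin X/sin Z ≈ 1398.4.
Law of sines: ZX = XY·sin Y/sin Z ≈ 1371.1.
The bisector from Z has length 2·YZ·ZX·cos(∠Z/2)/(YZ+ZX) ≈ 1371.1.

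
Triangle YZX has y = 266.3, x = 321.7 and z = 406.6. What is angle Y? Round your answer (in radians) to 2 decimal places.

∠Y ≈ 0.71 rad

By the law of cosines, cos Y = (z² + x² − y²) / (2·z·x) ≈ 0.75648, so ∠Y ≈ 0.713 rad.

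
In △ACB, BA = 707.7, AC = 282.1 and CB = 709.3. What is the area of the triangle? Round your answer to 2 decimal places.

Semiperimeter s = (709.3 + 707.7 + 282.1)/2 = 849.55.
Heron's formula: area = √(849.55·140.25·141.85·567.45) ≈ 97932.

97931.94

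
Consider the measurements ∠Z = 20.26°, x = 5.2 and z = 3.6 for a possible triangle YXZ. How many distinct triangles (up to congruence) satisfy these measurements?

x·sin Z = 5.2·sin(20.26°) ≈ 1.801.
Since x sin Z < z < x (1.801 < 3.6 < 5.2), two triangles exist.

2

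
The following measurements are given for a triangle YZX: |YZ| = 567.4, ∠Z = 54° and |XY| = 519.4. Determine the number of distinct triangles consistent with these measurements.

|YZ|·sin Z = 567.4·sin(54°) ≈ 459.
Since |YZ| sin Z < |XY| < |YZ| (459 < 519.4 < 567.4), two triangles exist.

2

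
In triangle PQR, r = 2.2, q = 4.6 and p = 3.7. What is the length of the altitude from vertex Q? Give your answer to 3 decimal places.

Semiperimeter s = (3.7 + 4.6 + 2.2)/2 = 5.25.
Heron's formula: area = √(5.25·1.55·0.65·3.05) ≈ 4.0165.
The altitude from Q has length 2·area/q ≈ 1.7463.

h_Q ≈ 1.746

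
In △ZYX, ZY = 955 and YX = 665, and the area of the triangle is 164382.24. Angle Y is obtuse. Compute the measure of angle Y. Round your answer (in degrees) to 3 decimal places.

148.823

From area = ½·ZY·YX·sin Y, we get sin Y = 2·area/(ZY·YX) ≈ 0.51768.
Taking the obtuse solution, ∠Y ≈ 148.82°.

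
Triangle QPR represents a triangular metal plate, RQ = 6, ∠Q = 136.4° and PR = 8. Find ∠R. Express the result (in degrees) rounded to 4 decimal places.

12.4544

Law of sines: sin P = RQ·sin Q/PR ≈ 0.51721.
Since PR ≥ RQ, only the acute value applies: ∠P ≈ 31.15°.
Then ∠R = 180° − ∠Q − ∠P ≈ 12.45°.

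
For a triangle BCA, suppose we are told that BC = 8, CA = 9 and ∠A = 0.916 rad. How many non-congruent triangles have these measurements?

CA·sin A = 9·sin(0.916 rad) ≈ 7.139.
Since CA sin A < BC < CA (7.139 < 8 < 9), two triangles exist.

2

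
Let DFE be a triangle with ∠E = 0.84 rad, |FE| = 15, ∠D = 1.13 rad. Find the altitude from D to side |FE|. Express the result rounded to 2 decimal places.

h_D ≈ 11.38

The third angle is ∠F = π − ∠E − ∠D = 1.172 rad.
Law of sines: |ED| = |FE|·sin F/sin D ≈ 15.281.
Law of sines: |DF| = |FE|·sin E/sin D ≈ 12.35.
Area = ½·|FE|·|ED|·sin E ≈ 85.343.
The altitude from D has length 2·area/|FE| ≈ 11.379.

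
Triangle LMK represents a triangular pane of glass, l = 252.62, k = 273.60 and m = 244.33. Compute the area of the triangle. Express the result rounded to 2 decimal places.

Semiperimeter s = (252.62 + 244.33 + 273.6)/2 = 385.28.
Heron's formula: area = √(385.28·132.66·140.95·111.68) ≈ 28363.

area ≈ 28362.86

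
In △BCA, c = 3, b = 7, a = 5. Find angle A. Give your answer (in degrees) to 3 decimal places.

38.213

By the law of cosines, cos A = (b² + c² − a²) / (2·b·c) ≈ 0.78571, so ∠A ≈ 38.21°.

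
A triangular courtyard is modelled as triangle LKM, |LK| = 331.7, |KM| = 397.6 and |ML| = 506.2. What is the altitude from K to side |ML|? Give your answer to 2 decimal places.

260.27

Semiperimeter s = (397.6 + 506.2 + 331.7)/2 = 617.75.
Heron's formula: area = √(617.75·220.15·111.55·286.05) ≈ 65875.
The altitude from K has length 2·area/|ML| ≈ 260.27.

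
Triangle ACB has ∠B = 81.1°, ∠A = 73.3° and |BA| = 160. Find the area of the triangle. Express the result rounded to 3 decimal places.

area ≈ 28032.663

The third angle is ∠C = 180° − ∠B − ∠A = 25.60°.
Law of sines: |CB| = |BA|·sin A/sin C ≈ 354.68.
Law of sines: |AC| = |BA|·sin B/sin C ≈ 365.84.
Area = ½·|BA|·|CB|·sin B ≈ 28033.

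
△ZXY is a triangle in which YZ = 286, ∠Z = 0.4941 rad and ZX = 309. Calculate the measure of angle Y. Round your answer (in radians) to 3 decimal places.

∠Y ≈ 1.476 rad

By the law of cosines, XY² = YZ² + ZX² − 2·YZ·ZX·cos Z = 21669, so XY ≈ 147.2.
Law of cosines again: cos Y = (XY² + YZ² − ZX²)/(2·XY·YZ) ≈ 0.09482, so ∠Y ≈ 1.4758 rad.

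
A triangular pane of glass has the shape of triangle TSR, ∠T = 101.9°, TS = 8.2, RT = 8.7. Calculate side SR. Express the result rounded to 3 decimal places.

By the law of cosines, SR² = RT² + TS² − 2·RT·TS·cos T = 172.35, so SR ≈ 13.128.

13.128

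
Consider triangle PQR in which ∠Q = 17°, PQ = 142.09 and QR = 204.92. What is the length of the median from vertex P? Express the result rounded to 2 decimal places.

53.32

By the law of cosines, RP² = PQ² + QR² − 2·PQ·QR·cos Q = 6492.2, so RP ≈ 80.574.
Median from P: ½√(2·RP² + 2·PQ² − QR²) ≈ 53.318.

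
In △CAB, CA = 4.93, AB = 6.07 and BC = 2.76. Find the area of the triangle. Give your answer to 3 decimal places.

Semiperimeter s = (6.07 + 2.76 + 4.93)/2 = 6.88.
Heron's formula: area = √(6.88·0.81·4.12·1.95) ≈ 6.6912.

area ≈ 6.691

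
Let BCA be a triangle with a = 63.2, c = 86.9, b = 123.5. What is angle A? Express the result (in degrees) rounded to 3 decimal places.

∠A ≈ 28.798°

By the law of cosines, cos A = (b² + c² − a²) / (2·b·c) ≈ 0.87632, so ∠A ≈ 28.80°.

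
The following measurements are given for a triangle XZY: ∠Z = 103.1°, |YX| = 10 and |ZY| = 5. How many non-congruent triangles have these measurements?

|ZY|·sin Z = 5·sin(103.1°) ≈ 4.87.
Since ∠Z is not acute, a triangle exists only if |YX| > |ZY|; here |YX| > |ZY|, so there is exactly one triangle.

1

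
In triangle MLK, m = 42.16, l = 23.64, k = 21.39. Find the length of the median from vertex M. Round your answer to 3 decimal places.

Median from M: ½√(2·l² + 2·k² − m²) ≈ 7.989.

7.989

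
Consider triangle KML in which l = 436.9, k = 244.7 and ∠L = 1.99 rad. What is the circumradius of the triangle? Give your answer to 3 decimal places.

R ≈ 239.158

Law of sines: sin K = k·sin L/l ≈ 0.51159.
Since l ≥ k, only the acute value applies: ∠K ≈ 0.537 rad.
Then ∠M = π − ∠L − ∠K ≈ 0.615 rad.
Law of sines gives m = l·sin M/sin L ≈ 275.8.
Circumradius = l/(2 sin L) ≈ 239.16.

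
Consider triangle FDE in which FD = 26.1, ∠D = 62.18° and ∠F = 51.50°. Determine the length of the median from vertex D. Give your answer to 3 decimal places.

m_D ≈ 20.749

The third angle is ∠E = 180° − ∠F − ∠D = 66.32°.
Law of sines: DE = FD·sin F/sin E ≈ 22.304.
Law of sines: EF = FD·sin D/sin E ≈ 25.206.
Median from D: ½√(2·FD² + 2·DE² − EF²) ≈ 20.749.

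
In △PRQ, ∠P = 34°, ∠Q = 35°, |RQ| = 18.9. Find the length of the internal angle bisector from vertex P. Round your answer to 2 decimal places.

The third angle is ∠R = 180° − ∠Q − ∠P = 111.00°.
Law of sines: |QP| = |RQ|·sin R/sin P ≈ 31.554.
Law of sines: |PR| = |RQ|·sin Q/sin P ≈ 19.386.
The bisector from P has length 2·|QP|·|PR|·cos(∠P/2)/(|QP|+|PR|) ≈ 22.967.

22.97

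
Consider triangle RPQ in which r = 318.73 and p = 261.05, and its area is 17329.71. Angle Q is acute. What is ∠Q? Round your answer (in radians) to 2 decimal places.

0.43

From area = ½·r·p·sin Q, we get sin Q = 2·area/(r·p) ≈ 0.41656.
Taking the acute solution, ∠Q ≈ 0.430 rad.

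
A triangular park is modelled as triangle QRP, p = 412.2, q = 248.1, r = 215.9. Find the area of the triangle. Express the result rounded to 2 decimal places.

area ≈ 21886.95

Semiperimeter s = (248.1 + 215.9 + 412.2)/2 = 438.1.
Heron's formula: area = √(438.1·190·222.2·25.9) ≈ 21887.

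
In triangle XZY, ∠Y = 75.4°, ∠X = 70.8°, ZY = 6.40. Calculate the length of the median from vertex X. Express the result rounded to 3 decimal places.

The third angle is ∠Z = 180° − ∠Y − ∠X = 33.80°.
Law of sines: YX = ZY·sin Z/sin X ≈ 3.77.
Law of sines: XZ = ZY·sin Y/sin X ≈ 6.5581.
Median from X: ½√(2·YX² + 2·XZ² − ZY²) ≈ 4.2861.

4.286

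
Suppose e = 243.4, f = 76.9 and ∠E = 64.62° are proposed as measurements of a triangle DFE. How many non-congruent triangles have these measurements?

1

f·sin E = 76.9·sin(64.62°) ≈ 69.48.
Since e ≥ f, exactly one triangle exists.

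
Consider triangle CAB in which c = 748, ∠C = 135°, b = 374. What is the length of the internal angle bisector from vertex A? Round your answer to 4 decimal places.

487.5009

Law of sines: sin B = b·sin C/c ≈ 0.35355.
Since c ≥ b, only the acute value applies: ∠B ≈ 20.70°.
Then ∠A = 180° − ∠C − ∠B ≈ 24.30°.
Law of sines gives a = c·sin A/sin C ≈ 435.23.
The bisector from A has length 2·b·c·cos(∠A/2)/(b+c) ≈ 487.5.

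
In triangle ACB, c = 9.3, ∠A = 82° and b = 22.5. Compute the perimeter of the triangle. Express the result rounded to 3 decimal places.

54.919

By the law of cosines, a² = c² + b² − 2·c·b·cos A = 534.5, so a ≈ 23.119.
Semiperimeter s = (23.119+9.3+22.5)/2 = 27.46.
Perimeter = 23.119 + 9.3 + 22.5 = 54.919.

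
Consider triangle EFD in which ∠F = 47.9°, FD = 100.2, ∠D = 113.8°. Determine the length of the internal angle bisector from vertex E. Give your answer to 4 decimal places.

The third angle is ∠E = 180° − ∠F − ∠D = 18.30°.
Law of sines: DE = FD·sin F/sin E ≈ 236.78.
Law of sines: EF = FD·sin D/sin E ≈ 291.98.
The bisector from E has length 2·DE·EF·cos(∠E/2)/(DE+EF) ≈ 258.17.

258.1683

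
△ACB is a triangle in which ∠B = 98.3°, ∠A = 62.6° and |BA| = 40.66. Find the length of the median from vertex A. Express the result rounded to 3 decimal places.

The third angle is ∠C = 180° − ∠B − ∠A = 19.10°.
Law of sines: |CB| = |BA|·sin A/sin C ≈ 110.32.
Law of sines: |AC| = |BA|·sin B/sin C ≈ 122.96.
Median from A: ½√(2·|BA|² + 2·|AC|² − |CB|²) ≈ 73.098.

73.098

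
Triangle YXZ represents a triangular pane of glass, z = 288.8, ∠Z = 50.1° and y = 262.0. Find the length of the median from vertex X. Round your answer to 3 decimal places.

Law of sines: sin Y = y·sin Z/z ≈ 0.69597.
Since z ≥ y, only the acute value applies: ∠Y ≈ 44.10°.
Then ∠X = 180° − ∠Z − ∠Y ≈ 85.80°.
Law of sines gives x = z·sin X/sin Z ≈ 375.44.
Median from X: ½√(2·z² + 2·y² − x²) ≈ 201.96.

m_X ≈ 201.956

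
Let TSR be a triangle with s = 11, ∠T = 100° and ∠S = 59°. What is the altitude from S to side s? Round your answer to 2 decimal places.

The third angle is ∠R = 180° − ∠T − ∠S = 21.00°.
Law of sines: t = s·sin T/sin S ≈ 12.638.
Law of sines: r = s·sin R/sin S ≈ 4.5989.
Area = ½·s·t·sin R ≈ 24.91.
The altitude from S has length 2·area/s ≈ 4.5291.

4.53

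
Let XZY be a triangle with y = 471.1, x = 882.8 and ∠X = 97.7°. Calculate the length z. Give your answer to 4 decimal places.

686.1353

Law of sines: sin Y = y·sin X/x ≈ 0.52883.
Since x ≥ y, only the acute value applies: ∠Y ≈ 31.93°.
Then ∠Z = 180° − ∠X − ∠Y ≈ 50.37°.
Law of sines gives z = x·sin Z/sin X ≈ 686.14.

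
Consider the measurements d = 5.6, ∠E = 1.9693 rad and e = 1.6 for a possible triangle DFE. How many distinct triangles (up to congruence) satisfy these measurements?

d·sin E = 5.6·sin(1.9693 rad) ≈ 5.161.
Since ∠E is not acute, a triangle exists only if e > d; here e ≤ d, so there is no triangle.

0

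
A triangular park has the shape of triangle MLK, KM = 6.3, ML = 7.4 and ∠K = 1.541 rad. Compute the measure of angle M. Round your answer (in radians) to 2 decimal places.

∠M ≈ 0.58 rad

Law of sines: sin L = KM·sin K/ML ≈ 0.85097.
Since ML ≥ KM, only the acute value applies: ∠L ≈ 1.018 rad.
Then ∠M = π − ∠K − ∠L ≈ 0.583 rad.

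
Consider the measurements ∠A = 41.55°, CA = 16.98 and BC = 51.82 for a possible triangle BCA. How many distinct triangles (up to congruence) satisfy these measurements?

1

CA·sin A = 16.98·sin(41.55°) ≈ 11.26.
Since BC ≥ CA, exactly one triangle exists.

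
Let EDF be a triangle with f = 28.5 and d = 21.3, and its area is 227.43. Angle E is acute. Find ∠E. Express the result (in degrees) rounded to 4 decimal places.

∠E ≈ 48.5294°

From area = ½·d·f·sin E, we get sin E = 2·area/(d·f) ≈ 0.74930.
Taking the acute solution, ∠E ≈ 48.53°.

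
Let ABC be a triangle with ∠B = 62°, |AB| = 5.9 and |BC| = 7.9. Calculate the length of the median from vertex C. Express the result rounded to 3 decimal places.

7.016

By the law of cosines, |CA|² = |AB|² + |BC|² − 2·|AB|·|BC|·cos B = 53.456, so |CA| ≈ 7.3114.
Median from C: ½√(2·|BC|² + 2·|CA|² − |AB|²) ≈ 7.0164.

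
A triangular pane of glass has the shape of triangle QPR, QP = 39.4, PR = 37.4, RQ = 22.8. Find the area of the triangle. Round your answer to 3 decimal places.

416.413

Semiperimeter s = (37.4 + 22.8 + 39.4)/2 = 49.8.
Heron's formula: area = √(49.8·12.4·27·10.4) ≈ 416.41.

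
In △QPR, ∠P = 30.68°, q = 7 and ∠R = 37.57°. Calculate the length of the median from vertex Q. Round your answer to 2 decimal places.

m_Q ≈ 2.39

The third angle is ∠Q = 180° − ∠P − ∠R = 111.75°.
Law of sines: p = q·sin P/sin Q ≈ 3.8455.
Law of sines: r = q·sin R/sin Q ≈ 4.5952.
Median from Q: ½√(2·p² + 2·r² − q²) ≈ 2.3879.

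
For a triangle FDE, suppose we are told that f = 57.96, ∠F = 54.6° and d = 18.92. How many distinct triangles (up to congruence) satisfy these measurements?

d·sin F = 18.92·sin(54.6°) ≈ 15.42.
Since f ≥ d, exactly one triangle exists.

1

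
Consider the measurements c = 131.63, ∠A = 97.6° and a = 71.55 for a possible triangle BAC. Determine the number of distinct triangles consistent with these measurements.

0

c·sin A = 131.63·sin(97.6°) ≈ 130.5.
Since ∠A is not acute, a triangle exists only if a > c; here a ≤ c, so there is no triangle.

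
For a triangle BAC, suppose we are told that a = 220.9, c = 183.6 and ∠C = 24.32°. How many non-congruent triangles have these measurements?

2

a·sin C = 220.9·sin(24.32°) ≈ 90.97.
Since a sin C < c < a (90.97 < 183.6 < 220.9), two triangles exist.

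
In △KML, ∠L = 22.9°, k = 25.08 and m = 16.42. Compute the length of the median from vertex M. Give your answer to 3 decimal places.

By the law of cosines, l² = k² + m² − 2·k·m·cos L = 139.91, so l ≈ 11.828.
Median from M: ½√(2·l² + 2·k² − m²) ≈ 17.806.

m_M ≈ 17.806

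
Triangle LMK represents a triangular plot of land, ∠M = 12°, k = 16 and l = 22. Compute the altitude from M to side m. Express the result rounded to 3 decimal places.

10.210

By the law of cosines, m² = k² + l² − 2·k·l·cos M = 51.384, so m ≈ 7.1683.
Area = ½·k·l·sin M ≈ 36.592.
The altitude from M has length 2·area/m ≈ 10.21.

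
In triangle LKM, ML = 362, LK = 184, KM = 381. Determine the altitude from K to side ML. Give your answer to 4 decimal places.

Semiperimeter s = (381 + 362 + 184)/2 = 463.5.
Heron's formula: area = √(463.5·82.5·101.5·279.5) ≈ 32936.
The altitude from K has length 2·area/ML ≈ 181.97.

h_K ≈ 181.9689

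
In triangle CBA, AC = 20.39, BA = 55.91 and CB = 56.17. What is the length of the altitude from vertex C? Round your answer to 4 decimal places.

20.0947

Semiperimeter s = (55.91 + 20.39 + 56.17)/2 = 66.235.
Heron's formula: area = √(66.235·10.325·45.845·10.065) ≈ 561.75.
The altitude from C has length 2·area/BA ≈ 20.095.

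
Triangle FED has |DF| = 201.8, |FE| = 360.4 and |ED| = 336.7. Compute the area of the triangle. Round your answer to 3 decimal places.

Semiperimeter s = (336.7 + 201.8 + 360.4)/2 = 449.45.
Heron's formula: area = √(449.45·112.75·247.65·89.05) ≈ 33430.

33429.901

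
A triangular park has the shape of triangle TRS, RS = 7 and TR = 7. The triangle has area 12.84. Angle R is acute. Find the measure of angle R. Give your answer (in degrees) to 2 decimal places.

31.61

From area = ½·TR·RS·sin R, we get sin R = 2·area/(TR·RS) ≈ 0.52408.
Taking the acute solution, ∠R ≈ 31.61°.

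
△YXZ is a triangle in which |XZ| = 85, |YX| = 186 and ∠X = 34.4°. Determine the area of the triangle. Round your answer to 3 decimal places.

Area = ½·|YX|·|XZ|·sin X ≈ 4466.1.

4466.064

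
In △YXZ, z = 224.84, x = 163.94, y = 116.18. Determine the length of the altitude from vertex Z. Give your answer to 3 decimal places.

h_Z ≈ 81.631

Semiperimeter s = (116.18 + 163.94 + 224.84)/2 = 252.48.
Heron's formula: area = √(252.48·136.3·88.54·27.64) ≈ 9177.
The altitude from Z has length 2·area/z ≈ 81.631.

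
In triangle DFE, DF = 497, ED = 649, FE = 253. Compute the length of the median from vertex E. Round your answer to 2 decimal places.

m_E ≈ 425.27

Median from E: ½√(2·FE² + 2·ED² − DF²) ≈ 425.27.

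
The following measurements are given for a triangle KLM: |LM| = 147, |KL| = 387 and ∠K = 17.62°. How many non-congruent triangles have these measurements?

|KL|·sin K = 387·sin(17.62°) ≈ 117.1.
Since |KL| sin K < |LM| < |KL| (117.1 < 147 < 387), two triangles exist.

2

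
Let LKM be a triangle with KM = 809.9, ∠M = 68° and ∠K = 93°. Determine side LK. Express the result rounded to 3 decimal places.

2306.510

The third angle is ∠L = 180° − ∠K − ∠M = 19.00°.
Law of sines: LK = KM·sin M/sin L ≈ 2306.5.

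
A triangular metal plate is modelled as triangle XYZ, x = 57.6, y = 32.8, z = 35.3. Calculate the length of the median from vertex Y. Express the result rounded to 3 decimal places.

Median from Y: ½√(2·z² + 2·x² − y²) ≈ 44.866.

44.866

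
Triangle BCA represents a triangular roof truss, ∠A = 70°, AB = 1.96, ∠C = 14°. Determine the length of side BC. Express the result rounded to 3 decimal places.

The third angle is ∠B = 180° − ∠C − ∠A = 96.00°.
Law of sines: BC = AB·sin A/sin C ≈ 7.6132.

7.613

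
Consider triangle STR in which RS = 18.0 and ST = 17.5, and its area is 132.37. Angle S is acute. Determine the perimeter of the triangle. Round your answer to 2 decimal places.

From area = ½·RS·ST·sin S, we get sin S = 2·area/(RS·ST) ≈ 0.84044.
Taking the acute solution, ∠S ≈ 57.19°.
Law of cosines then gives TR ≈ 16.996.
Perimeter = 16.996 + 18 + 17.5 = 52.496.

perimeter ≈ 52.50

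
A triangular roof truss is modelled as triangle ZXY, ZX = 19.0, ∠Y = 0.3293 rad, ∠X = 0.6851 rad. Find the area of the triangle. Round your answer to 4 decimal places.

299.9073

The third angle is ∠Z = π − ∠X − ∠Y = 2.1272 rad.
Law of sines: XY = ZX·sin Z/sin Y ≈ 49.892.
Law of sines: YZ = ZX·sin X/sin Y ≈ 37.177.
Area = ½·ZX·XY·sin X ≈ 299.91.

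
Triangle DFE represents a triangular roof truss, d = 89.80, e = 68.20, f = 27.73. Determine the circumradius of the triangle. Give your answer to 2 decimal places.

R ≈ 62.79

By the law of cosines, cos D = (f² + e² − d²) / (2·f·e) ≈ -0.69899, so ∠D ≈ 134.35°.
Circumradius = d/(2 sin D) ≈ 62.786.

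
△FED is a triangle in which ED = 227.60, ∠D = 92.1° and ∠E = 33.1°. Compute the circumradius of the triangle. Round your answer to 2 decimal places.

The third angle is ∠F = 180° − ∠E − ∠D = 54.80°.
Law of sines: DF = ED·sin E/sin F ≈ 152.11.
Law of sines: FE = ED·sin D/sin F ≈ 278.34.
Circumradius = ED/(2 sin F) ≈ 139.27.

R ≈ 139.27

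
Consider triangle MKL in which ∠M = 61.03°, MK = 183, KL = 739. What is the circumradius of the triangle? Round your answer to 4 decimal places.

R ≈ 422.3468

Law of sines: sin L = MK·sin M/KL ≈ 0.21665.
Since KL ≥ MK, only the acute value applies: ∠L ≈ 12.51°.
Then ∠K = 180° − ∠M − ∠L ≈ 106.46°.
Law of sines gives LM = KL·sin K/sin M ≈ 810.09.
Circumradius = KL/(2 sin M) ≈ 422.35.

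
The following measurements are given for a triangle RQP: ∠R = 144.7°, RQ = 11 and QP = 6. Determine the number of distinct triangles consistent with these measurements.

RQ·sin R = 11·sin(144.7°) ≈ 6.356.
Since ∠R is not acute, a triangle exists only if QP > RQ; here QP ≤ RQ, so there is no triangle.

0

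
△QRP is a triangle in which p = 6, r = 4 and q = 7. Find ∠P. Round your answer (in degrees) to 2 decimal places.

∠P ≈ 58.81°

By the law of cosines, cos P = (q² + r² − p²) / (2·q·r) ≈ 0.51786, so ∠P ≈ 58.81°.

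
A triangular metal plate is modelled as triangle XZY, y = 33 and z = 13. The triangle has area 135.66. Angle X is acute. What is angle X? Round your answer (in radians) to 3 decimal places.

∠X ≈ 0.685 rad

From area = ½·z·y·sin X, we get sin X = 2·area/(z·y) ≈ 0.63245.
Taking the acute solution, ∠X ≈ 0.685 rad.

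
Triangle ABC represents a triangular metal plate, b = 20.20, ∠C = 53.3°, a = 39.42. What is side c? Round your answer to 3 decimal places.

31.784

By the law of cosines, c² = a² + b² − 2·a·b·cos C = 1010.2, so c ≈ 31.784.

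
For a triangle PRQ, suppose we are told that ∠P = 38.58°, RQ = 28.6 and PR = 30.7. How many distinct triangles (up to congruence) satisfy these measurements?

PR·sin P = 30.7·sin(38.58°) ≈ 19.14.
Since PR sin P < RQ < PR (19.14 < 28.6 < 30.7), two triangles exist.

2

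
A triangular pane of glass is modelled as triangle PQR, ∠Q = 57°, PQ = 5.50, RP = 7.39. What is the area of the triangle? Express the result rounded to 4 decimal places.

Law of sines: sin R = PQ·sin Q/RP ≈ 0.62418.
Since RP ≥ PQ, only the acute value applies: ∠R ≈ 38.62°.
Then ∠P = 180° − ∠Q − ∠R ≈ 84.38°.
Law of sines gives QR = RP·sin P/sin Q ≈ 8.7692.
Area = ½·RP·PQ·sin P ≈ 20.225.

20.2247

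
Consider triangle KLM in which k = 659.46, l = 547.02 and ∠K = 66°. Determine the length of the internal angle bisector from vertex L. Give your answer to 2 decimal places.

596.39

Law of sines: sin L = l·sin K/k ≈ 0.75778.
Since k ≥ l, only the acute value applies: ∠L ≈ 49.27°.
Then ∠M = 180° − ∠K − ∠L ≈ 64.73°.
Law of sines gives m = k·sin M/sin K ≈ 652.8.
The bisector from L has length 2·m·k·cos(∠L/2)/(m+k) ≈ 596.39.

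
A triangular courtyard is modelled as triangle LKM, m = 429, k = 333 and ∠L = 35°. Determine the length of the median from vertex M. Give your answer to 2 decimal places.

By the law of cosines, l² = k² + m² − 2·k·m·cos L = 60887, so l ≈ 246.75.
Median from M: ½√(2·l² + 2·k² − m²) ≈ 199.69.

m_M ≈ 199.69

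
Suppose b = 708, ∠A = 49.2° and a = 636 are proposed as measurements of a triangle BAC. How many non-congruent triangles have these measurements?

2

b·sin A = 708·sin(49.2°) ≈ 536.
Since b sin A < a < b (536 < 636 < 708), two triangles exist.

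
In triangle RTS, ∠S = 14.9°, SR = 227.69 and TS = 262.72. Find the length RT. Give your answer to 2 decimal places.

By the law of cosines, RT² = TS² + SR² − 2·TS·SR·cos S = 5249.8, so RT ≈ 72.455.

72.46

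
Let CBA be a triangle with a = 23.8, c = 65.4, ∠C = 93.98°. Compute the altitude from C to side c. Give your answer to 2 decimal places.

Law of sines: sin A = a·sin C/c ≈ 0.36304.
Since c ≥ a, only the acute value applies: ∠A ≈ 21.29°.
Then ∠B = 180° − ∠C − ∠A ≈ 64.73°.
Law of sines gives b = c·sin B/sin C ≈ 59.286.
Area = ½·c·a·sin B ≈ 703.8.
The altitude from C has length 2·area/c ≈ 21.523.

h_C ≈ 21.52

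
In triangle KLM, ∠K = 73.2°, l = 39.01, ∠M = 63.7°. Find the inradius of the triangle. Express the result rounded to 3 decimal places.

13.196

The third angle is ∠L = 180° − ∠M − ∠K = 43.10°.
Law of sines: k = l·sin K/sin L ≈ 54.656.
Law of sines: m = l·sin M/sin L ≈ 51.183.
Area = ½·l·k·sin M ≈ 955.71.
Semiperimeter s = (54.656+39.01+51.183)/2 = 72.424.
Inradius = area/s = 955.71/72.424 ≈ 13.196.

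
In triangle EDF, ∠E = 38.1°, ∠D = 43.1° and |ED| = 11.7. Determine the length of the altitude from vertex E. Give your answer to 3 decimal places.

The third angle is ∠F = 180° − ∠E − ∠D = 98.80°.
Law of sines: |DF| = |ED|·sin E/sin F ≈ 7.3053.
Law of sines: |FE| = |ED|·sin D/sin F ≈ 8.0895.
Area = ½·|ED|·|DF|·sin D ≈ 29.2.
The altitude from E has length 2·area/|DF| ≈ 7.9943.

7.994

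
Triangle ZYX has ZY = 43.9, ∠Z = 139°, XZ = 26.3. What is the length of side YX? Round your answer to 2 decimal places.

By the law of cosines, YX² = XZ² + ZY² − 2·XZ·ZY·cos Z = 4361.6, so YX ≈ 66.043.

66.04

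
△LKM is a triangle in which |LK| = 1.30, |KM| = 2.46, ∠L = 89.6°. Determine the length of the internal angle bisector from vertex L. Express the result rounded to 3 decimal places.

Law of sines: sin M = |LK|·sin L/|KM| ≈ 0.52844.
Since |KM| ≥ |LK|, only the acute value applies: ∠M ≈ 31.90°.
Then ∠K = 180° − ∠L − ∠M ≈ 58.50°.
Law of sines gives |ML| = |KM|·sin K/sin L ≈ 2.0975.
The bisector from L has length 2·|ML|·|LK|·cos(∠L/2)/(|ML|+|LK|) ≈ 1.139.

t_L ≈ 1.139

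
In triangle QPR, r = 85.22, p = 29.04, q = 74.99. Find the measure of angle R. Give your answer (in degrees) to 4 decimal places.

By the law of cosines, cos R = (q² + p² − r²) / (2·q·p) ≈ -0.18268, so ∠R ≈ 100.53°.

∠R ≈ 100.5256°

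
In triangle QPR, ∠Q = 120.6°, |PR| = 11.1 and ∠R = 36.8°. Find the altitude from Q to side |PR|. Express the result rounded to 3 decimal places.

2.969

The third angle is ∠P = 180° − ∠R − ∠Q = 22.60°.
Law of sines: |RQ| = |PR|·sin P/sin Q ≈ 4.9558.
Law of sines: |QP| = |PR|·sin R/sin Q ≈ 7.7249.
Area = ½·|PR|·|RQ|·sin R ≈ 16.476.
The altitude from Q has length 2·area/|PR| ≈ 2.9687.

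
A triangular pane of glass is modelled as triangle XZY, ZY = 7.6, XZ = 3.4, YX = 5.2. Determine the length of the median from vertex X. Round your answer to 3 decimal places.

Median from X: ½√(2·YX² + 2·XZ² − ZY²) ≈ 2.2045.

2.205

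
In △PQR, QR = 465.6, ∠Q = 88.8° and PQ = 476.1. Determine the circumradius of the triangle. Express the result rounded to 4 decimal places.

329.5301

By the law of cosines, RP² = PQ² + QR² − 2·PQ·QR·cos Q = 4.3417e+05, so RP ≈ 658.92.
Area = ½·PQ·QR·sin Q ≈ 1.1081e+05.
Circumradius = RP/(2 sin Q) ≈ 329.53.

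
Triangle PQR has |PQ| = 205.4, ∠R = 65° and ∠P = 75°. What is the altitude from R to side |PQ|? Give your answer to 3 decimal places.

The third angle is ∠Q = 180° − ∠R − ∠P = 40.00°.
Law of sines: |QR| = |PQ|·sin P/sin R ≈ 218.91.
Law of sines: |RP| = |PQ|·sin Q/sin R ≈ 145.68.
Area = ½·|PQ|·|QR|·sin Q ≈ 14451.
The altitude from R has length 2·area/|PQ| ≈ 140.71.

h_R ≈ 140.714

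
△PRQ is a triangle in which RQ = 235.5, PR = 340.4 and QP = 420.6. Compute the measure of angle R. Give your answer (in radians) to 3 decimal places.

∠R ≈ 1.606 rad

By the law of cosines, cos R = (PR² + RQ² − QP²) / (2·PR·RQ) ≈ -0.03475, so ∠R ≈ 1.6056 rad.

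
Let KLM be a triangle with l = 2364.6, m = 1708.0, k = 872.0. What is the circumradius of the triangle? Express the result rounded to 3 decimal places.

By the law of cosines, cos K = (l² + m² − k²) / (2·l·m) ≈ 0.95924, so ∠K ≈ 16.42°.
Circumradius = k/(2 sin K) ≈ 1542.8.

R ≈ 1542.805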